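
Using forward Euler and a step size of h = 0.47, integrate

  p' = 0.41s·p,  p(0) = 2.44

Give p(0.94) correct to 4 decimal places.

2.6610

Euler: p_{n+1} = p_n + h·f(s_n, p_n).
s=0.000000, p=2.440000: f=0.000000 → p ← 2.440000 + 0.47·0.000000 = 2.440000
s=0.470000, p=2.440000: f=0.470188 → p ← 2.440000 + 0.47·0.470188 = 2.660988
p(0.94) ≈ 2.6610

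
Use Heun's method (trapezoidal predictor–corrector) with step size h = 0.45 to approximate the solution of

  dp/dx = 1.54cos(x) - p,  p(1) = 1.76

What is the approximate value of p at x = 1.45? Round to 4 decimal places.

1.2909

Heun: k1 = f(x_n, p_n); k2 = f(x_n + h, p_n + h·k1); p_{n+1} = p_n + (h/2)·(k1 + k2).
x=1.000000, p=1.760000:
  k1 = f(1.000000, 1.760000) = -0.927934
  k2 = f(1.450000, 1.342429) = -1.156855
  p ← 1.760000 + (0.45/2)·(-0.927934 + (-1.156855)) = 1.290922
p(1.45) ≈ 1.2909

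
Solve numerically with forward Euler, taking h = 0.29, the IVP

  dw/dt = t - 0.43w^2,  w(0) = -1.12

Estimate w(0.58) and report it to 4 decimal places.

Euler: w_{n+1} = w_n + h·f(t_n, w_n).
t=0.000000, w=-1.120000: f=-0.539392 → w ← -1.120000 + 0.29·(-0.539392) = -1.276424
t=0.290000, w=-1.276424: f=-0.410581 → w ← -1.276424 + 0.29·(-0.410581) = -1.395492
w(0.58) ≈ -1.3955

-1.3955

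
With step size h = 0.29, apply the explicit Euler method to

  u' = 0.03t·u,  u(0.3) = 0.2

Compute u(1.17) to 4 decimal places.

0.2031

Euler: u_{n+1} = u_n + h·f(t_n, u_n).
t=0.300000, u=0.200000: f=0.001800 → u ← 0.200000 + 0.29·0.001800 = 0.200522
t=0.590000, u=0.200522: f=0.003549 → u ← 0.200522 + 0.29·0.003549 = 0.201551
t=0.880000, u=0.201551: f=0.005321 → u ← 0.201551 + 0.29·0.005321 = 0.203094
u(1.17) ≈ 0.2031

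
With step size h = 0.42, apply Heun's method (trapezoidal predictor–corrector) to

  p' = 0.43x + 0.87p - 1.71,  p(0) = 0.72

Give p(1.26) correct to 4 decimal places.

-1.2152

Heun: k1 = f(x_n, p_n); k2 = f(x_n + h, p_n + h·k1); p_{n+1} = p_n + (h/2)·(k1 + k2).
x=0.000000, p=0.720000:
  k1 = f(0.000000, 0.720000) = -1.083600
  k2 = f(0.420000, 0.264888) = -1.298947
  p ← 0.720000 + (0.42/2)·(-1.083600 + (-1.298947)) = 0.219665
x=0.420000, p=0.219665:
  k1 = f(0.420000, 0.219665) = -1.338291
  k2 = f(0.840000, -0.342417) = -1.646703
  p ← 0.219665 + (0.42/2)·(-1.338291 + (-1.646703)) = -0.407184
x=0.840000, p=-0.407184:
  k1 = f(0.840000, -0.407184) = -1.703050
  k2 = f(1.260000, -1.122465) = -2.144744
  p ← -0.407184 + (0.42/2)·(-1.703050 + (-2.144744)) = -1.215221
p(1.26) ≈ -1.2152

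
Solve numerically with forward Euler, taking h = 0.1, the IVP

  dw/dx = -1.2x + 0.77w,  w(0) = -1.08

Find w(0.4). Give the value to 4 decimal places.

Euler: w_{n+1} = w_n + h·f(x_n, w_n).
x=0.000000, w=-1.080000: f=-0.831600 → w ← -1.080000 + 0.1·(-0.831600) = -1.163160
x=0.100000, w=-1.163160: f=-1.015633 → w ← -1.163160 + 0.1·(-1.015633) = -1.264723
x=0.200000, w=-1.264723: f=-1.213837 → w ← -1.264723 + 0.1·(-1.213837) = -1.386107
x=0.300000, w=-1.386107: f=-1.427302 → w ← -1.386107 + 0.1·(-1.427302) = -1.528837
w(0.4) ≈ -1.5288

-1.5288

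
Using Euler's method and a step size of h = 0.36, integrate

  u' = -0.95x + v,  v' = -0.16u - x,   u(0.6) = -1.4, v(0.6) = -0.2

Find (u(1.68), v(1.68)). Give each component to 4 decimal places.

Euler on (u,v): u_{n+1} = u_n + h·u', v_{n+1} = v_n + h·v'.
0.600000: (-1.400000, -0.200000); f=(-0.770000, -0.376000) → (-1.677200, -0.335360)
0.960000: (-1.677200, -0.335360); f=(-1.247360, -0.691648) → (-2.126250, -0.584353)
1.320000: (-2.126250, -0.584353); f=(-1.838353, -0.979800) → (-2.788057, -0.937081)
(u(1.68), v(1.68)) ≈ (-2.7881, -0.9371)

-2.7881, -0.9371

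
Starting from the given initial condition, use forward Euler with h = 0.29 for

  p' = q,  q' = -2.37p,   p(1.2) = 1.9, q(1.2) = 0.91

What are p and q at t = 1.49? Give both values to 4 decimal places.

Euler on (p,q): p_{n+1} = p_n + h·p', q_{n+1} = q_n + h·q'.
1.200000: (1.900000, 0.910000); f=(0.910000, -4.503000) → (2.163900, -0.395870)
(p(1.49), q(1.49)) ≈ (2.1639, -0.3959)

2.1639, -0.3959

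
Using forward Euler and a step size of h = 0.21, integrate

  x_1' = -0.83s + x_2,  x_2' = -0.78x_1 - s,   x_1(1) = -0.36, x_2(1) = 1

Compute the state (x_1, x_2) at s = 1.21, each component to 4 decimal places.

Euler on (x_1,x_2): x_1_{n+1} = x_1_n + h·x_1', x_2_{n+1} = x_2_n + h·x_2'.
1.000000: (-0.360000, 1.000000); f=(0.170000, -0.719200) → (-0.324300, 0.848968)
(x_1(1.21), x_2(1.21)) ≈ (-0.3243, 0.8490)

-0.3243, 0.8490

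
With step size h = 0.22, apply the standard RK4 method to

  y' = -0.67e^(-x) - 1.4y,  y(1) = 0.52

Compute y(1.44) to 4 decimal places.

RK4: k1 = f(x_n, y_n); k2 = f(x_n + h/2, y_n + (h/2)·k1); k3 = f(x_n + h/2, y_n + (h/2)·k2); k4 = f(x_n + h, y_n + h·k3); y_{n+1} = y_n + (h/6)·(k1 + 2k2 + 2k3 + k4).
x=1.000000, y=0.520000:
  k1 = f(1.000000, 0.520000) = -0.974479
  k2 = f(1.110000, 0.412807) = -0.798735
  k3 = f(1.110000, 0.432139) = -0.825799
  k4 = f(1.220000, 0.338324) = -0.671458
  y ← 0.520000 + (0.22/6)·(k1 + 2k2 + 2k3 + k4) = 0.340516
x=1.220000, y=0.340516:
  k1 = f(1.220000, 0.340516) = -0.674527
  k2 = f(1.330000, 0.266318) = -0.550046
  k3 = f(1.330000, 0.280011) = -0.569216
  k4 = f(1.440000, 0.215289) = -0.460146
  y ← 0.340516 + (0.22/6)·(k1 + 2k2 + 2k3 + k4) = 0.216833
y(1.44) ≈ 0.2168

0.2168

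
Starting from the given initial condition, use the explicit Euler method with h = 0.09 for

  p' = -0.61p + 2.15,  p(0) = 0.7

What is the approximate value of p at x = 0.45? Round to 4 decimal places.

1.3948

Euler: p_{n+1} = p_n + h·f(x_n, p_n).
x=0.000000, p=0.700000: f=1.723000 → p ← 0.700000 + 0.09·1.723000 = 0.855070
x=0.090000, p=0.855070: f=1.628407 → p ← 0.855070 + 0.09·1.628407 = 1.001627
x=0.180000, p=1.001627: f=1.539008 → p ← 1.001627 + 0.09·1.539008 = 1.140137
x=0.270000, p=1.140137: f=1.454516 → p ← 1.140137 + 0.09·1.454516 = 1.271044
x=0.360000, p=1.271044: f=1.374663 → p ← 1.271044 + 0.09·1.374663 = 1.394764
p(0.45) ≈ 1.3948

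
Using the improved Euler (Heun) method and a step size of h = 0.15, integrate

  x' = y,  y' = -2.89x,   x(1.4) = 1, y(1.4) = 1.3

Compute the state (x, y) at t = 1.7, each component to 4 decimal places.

Heun on (x,y): k1 = f(t_n, state_n); k2 = f(t_n + h, state_n + h·k1); state_{n+1} = state_n + (h/2)·(k1 + k2).
1.400000: (1.000000, 1.300000)
  k1 = (1.300000, -2.890000)
  predictor → (1.195000, 0.866500)
  k2 = (0.866500, -3.453550)
  → (1.162488, 0.824234)
1.550000: (1.162488, 0.824234)
  k1 = (0.824234, -3.359589)
  predictor → (1.286123, 0.320295)
  k2 = (0.320295, -3.716894)
  → (1.248327, 0.293498)
(x(1.7), y(1.7)) ≈ (1.2483, 0.2935)

1.2483, 0.2935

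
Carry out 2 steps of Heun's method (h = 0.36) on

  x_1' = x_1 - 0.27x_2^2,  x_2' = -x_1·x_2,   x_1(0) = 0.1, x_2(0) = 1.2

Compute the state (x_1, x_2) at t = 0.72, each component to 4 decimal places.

-0.1856, 1.2170

Heun on (x_1,x_2): k1 = f(t_n, state_n); k2 = f(t_n + h, state_n + h·k1); state_{n+1} = state_n + (h/2)·(k1 + k2).
0.000000: (0.100000, 1.200000)
  k1 = (-0.288800, -0.120000)
  predictor → (-0.003968, 1.156800)
  k2 = (-0.365278, 0.004590)
  → (-0.017734, 1.179226)
0.360000: (-0.017734, 1.179226)
  k1 = (-0.393189, 0.020913)
  predictor → (-0.159282, 1.186755)
  k2 = (-0.539547, 0.189029)
  → (-0.185627, 1.217016)
(x_1(0.72), x_2(0.72)) ≈ (-0.1856, 1.2170)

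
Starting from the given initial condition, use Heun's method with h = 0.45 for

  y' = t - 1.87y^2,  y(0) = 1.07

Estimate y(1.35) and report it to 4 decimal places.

Heun: k1 = f(t_n, y_n); k2 = f(t_n + h, y_n + h·k1); y_{n+1} = y_n + (h/2)·(k1 + k2).
t=0.000000, y=1.070000:
  k1 = f(0.000000, 1.070000) = -2.140963
  k2 = f(0.450000, 0.106567) = 0.428763
  y ← 1.070000 + (0.45/2)·(-2.140963 + 0.428763) = 0.684755
t=0.450000, y=0.684755:
  k1 = f(0.450000, 0.684755) = -0.426823
  k2 = f(0.900000, 0.492685) = 0.446080
  y ← 0.684755 + (0.45/2)·(-0.426823 + 0.446080) = 0.689088
t=0.900000, y=0.689088:
  k1 = f(0.900000, 0.689088) = 0.012046
  k2 = f(1.350000, 0.694508) = 0.448021
  y ← 0.689088 + (0.45/2)·(0.012046 + 0.448021) = 0.792603
y(1.35) ≈ 0.7926

0.7926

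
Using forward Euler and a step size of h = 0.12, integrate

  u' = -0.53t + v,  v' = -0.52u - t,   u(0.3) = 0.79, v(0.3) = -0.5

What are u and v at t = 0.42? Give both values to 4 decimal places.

0.7109, -0.5853

Euler on (u,v): u_{n+1} = u_n + h·u', v_{n+1} = v_n + h·v'.
0.300000: (0.790000, -0.500000); f=(-0.659000, -0.710800) → (0.710920, -0.585296)
(u(0.42), v(0.42)) ≈ (0.7109, -0.5853)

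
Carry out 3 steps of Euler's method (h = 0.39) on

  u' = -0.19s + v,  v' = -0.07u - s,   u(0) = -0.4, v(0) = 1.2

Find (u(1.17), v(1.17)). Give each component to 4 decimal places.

Euler on (u,v): u_{n+1} = u_n + h·u', v_{n+1} = v_n + h·v'.
0.000000: (-0.400000, 1.200000); f=(1.200000, 0.028000) → (0.068000, 1.210920)
0.390000: (0.068000, 1.210920); f=(1.136820, -0.394760) → (0.511360, 1.056964)
0.780000: (0.511360, 1.056964); f=(0.908764, -0.815795) → (0.865778, 0.738803)
(u(1.17), v(1.17)) ≈ (0.8658, 0.7388)

0.8658, 0.7388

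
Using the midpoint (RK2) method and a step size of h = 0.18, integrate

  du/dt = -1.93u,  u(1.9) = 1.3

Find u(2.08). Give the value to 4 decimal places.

Midpoint: k1 = f(t_n, u_n); k2 = f(t_n + h/2, u_n + (h/2)·k1); u_{n+1} = u_n + h·k2.
t=1.900000, u=1.300000:
  k1 = f(1.900000, 1.300000) = -2.509000
  k2 = f(1.990000, 1.074190) = -2.073187
  u ← 1.300000 + 0.18·(-2.073187) = 0.926826
u(2.08) ≈ 0.9268

0.9268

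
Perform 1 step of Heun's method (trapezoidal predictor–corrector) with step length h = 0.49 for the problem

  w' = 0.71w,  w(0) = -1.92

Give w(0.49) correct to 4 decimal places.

-2.7042

Heun: k1 = f(t_n, w_n); k2 = f(t_n + h, w_n + h·k1); w_{n+1} = w_n + (h/2)·(k1 + k2).
t=0.000000, w=-1.920000:
  k1 = f(0.000000, -1.920000) = -1.363200
  k2 = f(0.490000, -2.587968) = -1.837457
  w ← -1.920000 + (0.49/2)·(-1.363200 + (-1.837457)) = -2.704161
w(0.49) ≈ -2.7042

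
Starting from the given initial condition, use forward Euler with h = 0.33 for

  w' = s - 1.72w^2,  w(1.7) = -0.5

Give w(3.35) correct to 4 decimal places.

1.3463

Euler: w_{n+1} = w_n + h·f(s_n, w_n).
s=1.700000, w=-0.500000: f=1.270000 → w ← -0.500000 + 0.33·1.270000 = -0.080900
s=2.030000, w=-0.080900: f=2.018743 → w ← -0.080900 + 0.33·2.018743 = 0.585285
s=2.360000, w=0.585285: f=1.770799 → w ← 0.585285 + 0.33·1.770799 = 1.169649
s=2.690000, w=1.169649: f=0.336905 → w ← 1.169649 + 0.33·0.336905 = 1.280828
s=3.020000, w=1.280828: f=0.198307 → w ← 1.280828 + 0.33·0.198307 = 1.346269
w(3.35) ≈ 1.3463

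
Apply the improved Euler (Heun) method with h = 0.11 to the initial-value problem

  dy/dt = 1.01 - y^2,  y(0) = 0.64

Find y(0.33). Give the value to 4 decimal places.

Heun: k1 = f(t_n, y_n); k2 = f(t_n + h, y_n + h·k1); y_{n+1} = y_n + (h/2)·(k1 + k2).
t=0.000000, y=0.640000:
  k1 = f(0.000000, 0.640000) = 0.600400
  k2 = f(0.110000, 0.706044) = 0.511502
  y ← 0.640000 + (0.11/2)·(0.600400 + 0.511502) = 0.701155
t=0.110000, y=0.701155:
  k1 = f(0.110000, 0.701155) = 0.518382
  k2 = f(0.220000, 0.758177) = 0.435168
  y ← 0.701155 + (0.11/2)·(0.518382 + 0.435168) = 0.753600
t=0.220000, y=0.753600:
  k1 = f(0.220000, 0.753600) = 0.442087
  k2 = f(0.330000, 0.802229) = 0.366428
  y ← 0.753600 + (0.11/2)·(0.442087 + 0.366428) = 0.798068
y(0.33) ≈ 0.7981

0.7981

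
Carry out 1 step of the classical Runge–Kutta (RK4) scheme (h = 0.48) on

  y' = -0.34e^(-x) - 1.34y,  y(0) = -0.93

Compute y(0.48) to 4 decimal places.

RK4: k1 = f(x_n, y_n); k2 = f(x_n + h/2, y_n + (h/2)·k1); k3 = f(x_n + h/2, y_n + (h/2)·k2); k4 = f(x_n + h, y_n + h·k3); y_{n+1} = y_n + (h/6)·(k1 + 2k2 + 2k3 + k4).
x=0.000000, y=-0.930000:
  k1 = f(0.000000, -0.930000) = 0.906200
  k2 = f(0.240000, -0.712512) = 0.687313
  k3 = f(0.240000, -0.765045) = 0.757707
  k4 = f(0.480000, -0.566301) = 0.548457
  y ← -0.930000 + (0.48/6)·(k1 + 2k2 + 2k3 + k4) = -0.582424
y(0.48) ≈ -0.5824

-0.5824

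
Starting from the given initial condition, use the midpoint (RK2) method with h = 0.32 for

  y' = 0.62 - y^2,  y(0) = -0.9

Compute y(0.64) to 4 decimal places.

Midpoint: k1 = f(s_n, y_n); k2 = f(s_n + h/2, y_n + (h/2)·k1); y_{n+1} = y_n + h·k2.
s=0.000000, y=-0.900000:
  k1 = f(0.000000, -0.900000) = -0.190000
  k2 = f(0.160000, -0.930400) = -0.245644
  y ← -0.900000 + 0.32·(-0.245644) = -0.978606
s=0.320000, y=-0.978606:
  k1 = f(0.320000, -0.978606) = -0.337670
  k2 = f(0.480000, -1.032633) = -0.446332
  y ← -0.978606 + 0.32·(-0.446332) = -1.121432
y(0.64) ≈ -1.1214

-1.1214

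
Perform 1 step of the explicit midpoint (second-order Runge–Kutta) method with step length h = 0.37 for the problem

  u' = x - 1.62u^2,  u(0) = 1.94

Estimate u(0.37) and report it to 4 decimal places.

1.6132

Midpoint: k1 = f(x_n, u_n); k2 = f(x_n + h/2, u_n + (h/2)·k1); u_{n+1} = u_n + h·k2.
x=0.000000, u=1.940000:
  k1 = f(0.000000, 1.940000) = -6.097032
  k2 = f(0.185000, 0.812049) = -0.883266
  u ← 1.940000 + 0.37·(-0.883266) = 1.613191
u(0.37) ≈ 1.6132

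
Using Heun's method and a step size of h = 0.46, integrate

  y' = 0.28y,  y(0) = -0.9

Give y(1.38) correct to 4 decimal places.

Heun: k1 = f(x_n, y_n); k2 = f(x_n + h, y_n + h·k1); y_{n+1} = y_n + (h/2)·(k1 + k2).
x=0.000000, y=-0.900000:
  k1 = f(0.000000, -0.900000) = -0.252000
  k2 = f(0.460000, -1.015920) = -0.284458
  y ← -0.900000 + (0.46/2)·(-0.252000 + (-0.284458)) = -1.023385
x=0.460000, y=-1.023385:
  k1 = f(0.460000, -1.023385) = -0.286548
  k2 = f(0.920000, -1.155197) = -0.323455
  y ← -1.023385 + (0.46/2)·(-0.286548 + (-0.323455)) = -1.163686
x=0.920000, y=-1.163686:
  k1 = f(0.920000, -1.163686) = -0.325832
  k2 = f(1.380000, -1.313569) = -0.367799
  y ← -1.163686 + (0.46/2)·(-0.325832 + (-0.367799)) = -1.323221
y(1.38) ≈ -1.3232

-1.3232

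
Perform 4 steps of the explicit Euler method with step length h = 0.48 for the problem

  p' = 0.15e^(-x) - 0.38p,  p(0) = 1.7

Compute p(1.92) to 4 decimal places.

0.8684

Euler: p_{n+1} = p_n + h·f(x_n, p_n).
x=0.000000, p=1.700000: f=-0.496000 → p ← 1.700000 + 0.48·(-0.496000) = 1.461920
x=0.480000, p=1.461920: f=-0.462712 → p ← 1.461920 + 0.48·(-0.462712) = 1.239818
x=0.960000, p=1.239818: f=-0.413697 → p ← 1.239818 + 0.48·(-0.413697) = 1.041244
x=1.440000, p=1.041244: f=-0.360133 → p ← 1.041244 + 0.48·(-0.360133) = 0.868380
p(1.92) ≈ 0.8684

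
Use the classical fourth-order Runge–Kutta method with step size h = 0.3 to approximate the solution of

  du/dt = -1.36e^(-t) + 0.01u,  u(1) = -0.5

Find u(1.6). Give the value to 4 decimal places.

-0.7295

RK4: k1 = f(t_n, u_n); k2 = f(t_n + h/2, u_n + (h/2)·k1); k3 = f(t_n + h/2, u_n + (h/2)·k2); k4 = f(t_n + h, u_n + h·k3); u_{n+1} = u_n + (h/6)·(k1 + 2k2 + 2k3 + k4).
t=1.000000, u=-0.500000:
  k1 = f(1.000000, -0.500000) = -0.505316
  k2 = f(1.150000, -0.575797) = -0.436384
  k3 = f(1.150000, -0.565458) = -0.436281
  k4 = f(1.300000, -0.630884) = -0.376952
  u ← -0.500000 + (0.3/6)·(k1 + 2k2 + 2k3 + k4) = -0.631380
t=1.300000, u=-0.631380:
  k1 = f(1.300000, -0.631380) = -0.376957
  k2 = f(1.450000, -0.687923) = -0.325895
  k3 = f(1.450000, -0.680264) = -0.325818
  k4 = f(1.600000, -0.729125) = -0.281871
  u ← -0.631380 + (0.3/6)·(k1 + 2k2 + 2k3 + k4) = -0.729493
u(1.6) ≈ -0.7295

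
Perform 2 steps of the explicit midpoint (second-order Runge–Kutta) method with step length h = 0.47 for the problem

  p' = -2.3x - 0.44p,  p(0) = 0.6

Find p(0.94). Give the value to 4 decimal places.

Midpoint: k1 = f(x_n, p_n); k2 = f(x_n + h/2, p_n + (h/2)·k1); p_{n+1} = p_n + h·k2.
x=0.000000, p=0.600000:
  k1 = f(0.000000, 0.600000) = -0.264000
  k2 = f(0.235000, 0.537960) = -0.777202
  p ← 0.600000 + 0.47·(-0.777202) = 0.234715
x=0.470000, p=0.234715:
  k1 = f(0.470000, 0.234715) = -1.184275
  k2 = f(0.705000, -0.043590) = -1.602321
  p ← 0.234715 + 0.47·(-1.602321) = -0.518376
p(0.94) ≈ -0.5184

-0.5184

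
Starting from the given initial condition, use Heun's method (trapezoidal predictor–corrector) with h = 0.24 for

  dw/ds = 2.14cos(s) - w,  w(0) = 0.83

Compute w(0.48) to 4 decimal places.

1.2845

Heun: k1 = f(s_n, w_n); k2 = f(s_n + h, w_n + h·k1); w_{n+1} = w_n + (h/2)·(k1 + k2).
s=0.000000, w=0.830000:
  k1 = f(0.000000, 0.830000) = 1.310000
  k2 = f(0.240000, 1.144400) = 0.934263
  w ← 0.830000 + (0.24/2)·(1.310000 + 0.934263) = 1.099312
s=0.240000, w=1.099312:
  k1 = f(0.240000, 1.099312) = 0.979352
  k2 = f(0.480000, 1.334356) = 0.563813
  w ← 1.099312 + (0.24/2)·(0.979352 + 0.563813) = 1.284491
w(0.48) ≈ 1.2845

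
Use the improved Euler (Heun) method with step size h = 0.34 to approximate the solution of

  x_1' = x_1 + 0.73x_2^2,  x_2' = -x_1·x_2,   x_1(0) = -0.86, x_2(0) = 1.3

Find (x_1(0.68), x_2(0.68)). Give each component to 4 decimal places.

0.1934, 1.8809

Heun on (x_1,x_2): k1 = f(t_n, state_n); k2 = f(t_n + h, state_n + h·k1); state_{n+1} = state_n + (h/2)·(k1 + k2).
0.000000: (-0.860000, 1.300000)
  k1 = (0.373700, 1.118000)
  predictor → (-0.732942, 1.680120)
  k2 = (1.327704, 1.231431)
  → (-0.570761, 1.699403)
0.340000: (-0.570761, 1.699403)
  k1 = (1.537458, 0.969954)
  predictor → (-0.048026, 2.029187)
  k2 = (2.957823, 0.097453)
  → (0.193437, 1.880862)
(x_1(0.68), x_2(0.68)) ≈ (0.1934, 1.8809)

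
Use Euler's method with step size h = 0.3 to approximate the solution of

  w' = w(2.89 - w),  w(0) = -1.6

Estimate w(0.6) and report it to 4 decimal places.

-11.2414

Euler: w_{n+1} = w_n + h·f(x_n, w_n).
x=0.000000, w=-1.600000: f=-7.184000 → w ← -1.600000 + 0.3·(-7.184000) = -3.755200
x=0.300000, w=-3.755200: f=-24.954055 → w ← -3.755200 + 0.3·(-24.954055) = -11.241417
w(0.6) ≈ -11.2414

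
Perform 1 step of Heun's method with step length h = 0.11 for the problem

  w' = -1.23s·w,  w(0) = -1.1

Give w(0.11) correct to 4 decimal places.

-1.0918

Heun: k1 = f(s_n, w_n); k2 = f(s_n + h, w_n + h·k1); w_{n+1} = w_n + (h/2)·(k1 + k2).
s=0.000000, w=-1.100000:
  k1 = f(0.000000, -1.100000) = 0.000000
  k2 = f(0.110000, -1.100000) = 0.148830
  w ← -1.100000 + (0.11/2)·(0.000000 + 0.148830) = -1.091814
w(0.11) ≈ -1.0918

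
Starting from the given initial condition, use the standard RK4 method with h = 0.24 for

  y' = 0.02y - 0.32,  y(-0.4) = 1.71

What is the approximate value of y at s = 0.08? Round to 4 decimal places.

RK4: k1 = f(s_n, y_n); k2 = f(s_n + h/2, y_n + (h/2)·k1); k3 = f(s_n + h/2, y_n + (h/2)·k2); k4 = f(s_n + h, y_n + h·k3); y_{n+1} = y_n + (h/6)·(k1 + 2k2 + 2k3 + k4).
s=-0.400000, y=1.710000:
  k1 = f(-0.400000, 1.710000) = -0.285800
  k2 = f(-0.280000, 1.675704) = -0.286486
  k3 = f(-0.280000, 1.675622) = -0.286488
  k4 = f(-0.160000, 1.641243) = -0.287175
  y ← 1.710000 + (0.24/6)·(k1 + 2k2 + 2k3 + k4) = 1.641243
s=-0.160000, y=1.641243:
  k1 = f(-0.160000, 1.641243) = -0.287175
  k2 = f(-0.040000, 1.606782) = -0.287864
  k3 = f(-0.040000, 1.606699) = -0.287866
  k4 = f(0.080000, 1.572155) = -0.288557
  y ← 1.641243 + (0.24/6)·(k1 + 2k2 + 2k3 + k4) = 1.572155
y(0.08) ≈ 1.5722

1.5722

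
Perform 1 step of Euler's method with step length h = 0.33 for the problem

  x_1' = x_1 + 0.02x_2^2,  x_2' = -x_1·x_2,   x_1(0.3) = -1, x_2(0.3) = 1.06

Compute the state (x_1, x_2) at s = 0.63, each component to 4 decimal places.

-1.3226, 1.4098

Euler on (x_1,x_2): x_1_{n+1} = x_1_n + h·x_1', x_2_{n+1} = x_2_n + h·x_2'.
0.300000: (-1.000000, 1.060000); f=(-0.977528, 1.060000) → (-1.322584, 1.409800)
(x_1(0.63), x_2(0.63)) ≈ (-1.3226, 1.4098)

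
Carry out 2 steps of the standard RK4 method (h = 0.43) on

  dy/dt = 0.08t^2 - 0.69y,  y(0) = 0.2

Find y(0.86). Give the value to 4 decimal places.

RK4: k1 = f(t_n, y_n); k2 = f(t_n + h/2, y_n + (h/2)·k1); k3 = f(t_n + h/2, y_n + (h/2)·k2); k4 = f(t_n + h, y_n + h·k3); y_{n+1} = y_n + (h/6)·(k1 + 2k2 + 2k3 + k4).
t=0.000000, y=0.200000:
  k1 = f(0.000000, 0.200000) = -0.138000
  k2 = f(0.215000, 0.170330) = -0.113830
  k3 = f(0.215000, 0.175527) = -0.117415
  k4 = f(0.430000, 0.149511) = -0.088371
  y ← 0.200000 + (0.43/6)·(k1 + 2k2 + 2k3 + k4) = 0.150632
t=0.430000, y=0.150632:
  k1 = f(0.430000, 0.150632) = -0.089144
  k2 = f(0.645000, 0.131466) = -0.057429
  k3 = f(0.645000, 0.138284) = -0.062134
  k4 = f(0.860000, 0.123914) = -0.026333
  y ← 0.150632 + (0.43/6)·(k1 + 2k2 + 2k3 + k4) = 0.125218
y(0.86) ≈ 0.1252

0.1252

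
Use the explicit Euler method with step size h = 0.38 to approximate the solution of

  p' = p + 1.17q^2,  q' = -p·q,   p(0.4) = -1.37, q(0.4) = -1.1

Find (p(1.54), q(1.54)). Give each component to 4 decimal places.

1.9919, -3.1317

Euler on (p,q): p_{n+1} = p_n + h·p', q_{n+1} = q_n + h·q'.
0.400000: (-1.370000, -1.100000); f=(0.045700, -1.507000) → (-1.352634, -1.672660)
0.780000: (-1.352634, -1.672660); f=(1.920782, -2.262497) → (-0.622737, -2.532409)
1.160000: (-0.622737, -2.532409); f=(6.880583, -1.577024) → (1.991885, -3.131678)
(p(1.54), q(1.54)) ≈ (1.9919, -3.1317)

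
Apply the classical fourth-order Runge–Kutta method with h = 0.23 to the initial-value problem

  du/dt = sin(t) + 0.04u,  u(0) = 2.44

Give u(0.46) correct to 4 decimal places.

RK4: k1 = f(t_n, u_n); k2 = f(t_n + h/2, u_n + (h/2)·k1); k3 = f(t_n + h/2, u_n + (h/2)·k2); k4 = f(t_n + h, u_n + h·k3); u_{n+1} = u_n + (h/6)·(k1 + 2k2 + 2k3 + k4).
t=0.000000, u=2.440000:
  k1 = f(0.000000, 2.440000) = 0.097600
  k2 = f(0.115000, 2.451224) = 0.212796
  k3 = f(0.115000, 2.464471) = 0.213326
  k4 = f(0.230000, 2.489065) = 0.327540
  u ← 2.440000 + (0.23/6)·(k1 + 2k2 + 2k3 + k4) = 2.488966
t=0.230000, u=2.488966:
  k1 = f(0.230000, 2.488966) = 0.327536
  k2 = f(0.345000, 2.526633) = 0.439262
  k3 = f(0.345000, 2.539481) = 0.439776
  k4 = f(0.460000, 2.590115) = 0.547553
  u ← 2.488966 + (0.23/6)·(k1 + 2k2 + 2k3 + k4) = 2.589904
u(0.46) ≈ 2.5899

2.5899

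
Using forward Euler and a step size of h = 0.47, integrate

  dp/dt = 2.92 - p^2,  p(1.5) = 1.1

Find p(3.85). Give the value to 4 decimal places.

1.7364

Euler: p_{n+1} = p_n + h·f(t_n, p_n).
t=1.500000, p=1.100000: f=1.710000 → p ← 1.100000 + 0.47·1.710000 = 1.903700
t=1.970000, p=1.903700: f=-0.704074 → p ← 1.903700 + 0.47·(-0.704074) = 1.572785
t=2.440000, p=1.572785: f=0.446346 → p ← 1.572785 + 0.47·0.446346 = 1.782568
t=2.910000, p=1.782568: f=-0.257549 → p ← 1.782568 + 0.47·(-0.257549) = 1.661520
t=3.380000, p=1.661520: f=0.159351 → p ← 1.661520 + 0.47·0.159351 = 1.736415
p(3.85) ≈ 1.7364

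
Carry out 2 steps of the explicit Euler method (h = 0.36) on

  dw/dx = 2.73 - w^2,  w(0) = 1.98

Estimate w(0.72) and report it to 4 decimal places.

Euler: w_{n+1} = w_n + h·f(x_n, w_n).
x=0.000000, w=1.980000: f=-1.190400 → w ← 1.980000 + 0.36·(-1.190400) = 1.551456
x=0.360000, w=1.551456: f=0.322984 → w ← 1.551456 + 0.36·0.322984 = 1.667730
w(0.72) ≈ 1.6677

1.6677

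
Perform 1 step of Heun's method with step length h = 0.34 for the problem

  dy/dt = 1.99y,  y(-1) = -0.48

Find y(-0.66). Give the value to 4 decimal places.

-0.9146

Heun: k1 = f(t_n, y_n); k2 = f(t_n + h, y_n + h·k1); y_{n+1} = y_n + (h/2)·(k1 + k2).
t=-1.000000, y=-0.480000:
  k1 = f(-1.000000, -0.480000) = -0.955200
  k2 = f(-0.660000, -0.804768) = -1.601488
  y ← -0.480000 + (0.34/2)·(-0.955200 + (-1.601488)) = -0.914637
y(-0.66) ≈ -0.9146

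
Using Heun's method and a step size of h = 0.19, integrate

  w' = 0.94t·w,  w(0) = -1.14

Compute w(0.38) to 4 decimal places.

Heun: k1 = f(t_n, w_n); k2 = f(t_n + h, w_n + h·k1); w_{n+1} = w_n + (h/2)·(k1 + k2).
t=0.000000, w=-1.140000:
  k1 = f(0.000000, -1.140000) = 0.000000
  k2 = f(0.190000, -1.140000) = -0.203604
  w ← -1.140000 + (0.19/2)·(0.000000 + (-0.203604)) = -1.159342
t=0.190000, w=-1.159342:
  k1 = f(0.190000, -1.159342) = -0.207059
  k2 = f(0.380000, -1.198684) = -0.428170
  w ← -1.159342 + (0.19/2)·(-0.207059 + (-0.428170)) = -1.219689
w(0.38) ≈ -1.2197

-1.2197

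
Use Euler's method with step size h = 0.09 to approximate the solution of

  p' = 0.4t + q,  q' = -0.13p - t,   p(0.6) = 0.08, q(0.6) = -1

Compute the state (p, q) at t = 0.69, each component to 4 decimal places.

0.0116, -1.0549

Euler on (p,q): p_{n+1} = p_n + h·p', q_{n+1} = q_n + h·q'.
0.600000: (0.080000, -1.000000); f=(-0.760000, -0.610400) → (0.011600, -1.054936)
(p(0.69), q(0.69)) ≈ (0.0116, -1.0549)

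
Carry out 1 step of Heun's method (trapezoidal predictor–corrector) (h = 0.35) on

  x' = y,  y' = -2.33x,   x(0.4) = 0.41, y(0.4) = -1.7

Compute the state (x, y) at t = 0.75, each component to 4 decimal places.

Heun on (x,y): k1 = f(t_n, state_n); k2 = f(t_n + h, state_n + h·k1); state_{n+1} = state_n + (h/2)·(k1 + k2).
0.400000: (0.410000, -1.700000)
  k1 = (-1.700000, -0.955300)
  predictor → (-0.185000, -2.034355)
  k2 = (-2.034355, 0.431050)
  → (-0.243512, -1.791744)
(x(0.75), y(0.75)) ≈ (-0.2435, -1.7917)

-0.2435, -1.7917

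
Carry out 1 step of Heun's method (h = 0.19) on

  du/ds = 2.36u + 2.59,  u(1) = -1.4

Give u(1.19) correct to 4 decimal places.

Heun: k1 = f(s_n, u_n); k2 = f(s_n + h, u_n + h·k1); u_{n+1} = u_n + (h/2)·(k1 + k2).
s=1.000000, u=-1.400000:
  k1 = f(1.000000, -1.400000) = -0.714000
  k2 = f(1.190000, -1.535660) = -1.034158
  u ← -1.400000 + (0.19/2)·(-0.714000 + (-1.034158)) = -1.566075
u(1.19) ≈ -1.5661

-1.5661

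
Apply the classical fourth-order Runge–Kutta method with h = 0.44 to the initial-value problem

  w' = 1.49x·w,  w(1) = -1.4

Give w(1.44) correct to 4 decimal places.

-3.1101

RK4: k1 = f(x_n, w_n); k2 = f(x_n + h/2, w_n + (h/2)·k1); k3 = f(x_n + h/2, w_n + (h/2)·k2); k4 = f(x_n + h, w_n + h·k3); w_{n+1} = w_n + (h/6)·(k1 + 2k2 + 2k3 + k4).
x=1.000000, w=-1.400000:
  k1 = f(1.000000, -1.400000) = -2.086000
  k2 = f(1.220000, -1.858920) = -3.379145
  k3 = f(1.220000, -2.143412) = -3.896294
  k4 = f(1.440000, -3.114369) = -6.682191
  w ← -1.400000 + (0.44/6)·(k1 + 2k2 + 2k3 + k4) = -3.110065
w(1.44) ≈ -3.1101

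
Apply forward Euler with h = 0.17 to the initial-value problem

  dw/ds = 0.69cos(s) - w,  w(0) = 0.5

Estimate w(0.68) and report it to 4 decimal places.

Euler: w_{n+1} = w_n + h·f(s_n, w_n).
s=0.000000, w=0.500000: f=0.190000 → w ← 0.500000 + 0.17·0.190000 = 0.532300
s=0.170000, w=0.532300: f=0.147753 → w ← 0.532300 + 0.17·0.147753 = 0.557418
s=0.340000, w=0.557418: f=0.093083 → w ← 0.557418 + 0.17·0.093083 = 0.573242
s=0.510000, w=0.573242: f=0.028952 → w ← 0.573242 + 0.17·0.028952 = 0.578164
w(0.68) ≈ 0.5782

0.5782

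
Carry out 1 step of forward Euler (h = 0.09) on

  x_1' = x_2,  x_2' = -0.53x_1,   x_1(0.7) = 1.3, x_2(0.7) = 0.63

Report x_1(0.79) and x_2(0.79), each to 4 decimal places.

Euler on (x_1,x_2): x_1_{n+1} = x_1_n + h·x_1', x_2_{n+1} = x_2_n + h·x_2'.
0.700000: (1.300000, 0.630000); f=(0.630000, -0.689000) → (1.356700, 0.567990)
(x_1(0.79), x_2(0.79)) ≈ (1.3567, 0.5680)

1.3567, 0.5680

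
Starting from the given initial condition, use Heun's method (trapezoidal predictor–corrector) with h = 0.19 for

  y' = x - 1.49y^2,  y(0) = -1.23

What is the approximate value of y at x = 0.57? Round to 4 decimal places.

Heun: k1 = f(x_n, y_n); k2 = f(x_n + h, y_n + h·k1); y_{n+1} = y_n + (h/2)·(k1 + k2).
x=0.000000, y=-1.230000:
  k1 = f(0.000000, -1.230000) = -2.254221
  k2 = f(0.190000, -1.658302) = -3.907449
  y ← -1.230000 + (0.19/2)·(-2.254221 + (-3.907449)) = -1.815359
x=0.190000, y=-1.815359:
  k1 = f(0.190000, -1.815359) = -4.720335
  k2 = f(0.380000, -2.712222) = -10.580663
  y ← -1.815359 + (0.19/2)·(-4.720335 + (-10.580663)) = -3.268953
x=0.380000, y=-3.268953:
  k1 = f(0.380000, -3.268953) = -15.542224
  k2 = f(0.570000, -6.221976) = -57.112348
  y ← -3.268953 + (0.19/2)·(-15.542224 + (-57.112348)) = -10.171138
y(0.57) ≈ -10.1711

-10.1711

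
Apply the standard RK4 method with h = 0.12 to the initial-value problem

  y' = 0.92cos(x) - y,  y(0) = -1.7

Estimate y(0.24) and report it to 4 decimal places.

-1.1430

RK4: k1 = f(x_n, y_n); k2 = f(x_n + h/2, y_n + (h/2)·k1); k3 = f(x_n + h/2, y_n + (h/2)·k2); k4 = f(x_n + h, y_n + h·k3); y_{n+1} = y_n + (h/6)·(k1 + 2k2 + 2k3 + k4).
x=0.000000, y=-1.700000:
  k1 = f(0.000000, -1.700000) = 2.620000
  k2 = f(0.060000, -1.542800) = 2.461144
  k3 = f(0.060000, -1.552331) = 2.470676
  k4 = f(0.120000, -1.403519) = 2.316903
  y ← -1.700000 + (0.12/6)·(k1 + 2k2 + 2k3 + k4) = -1.403989
x=0.120000, y=-1.403989:
  k1 = f(0.120000, -1.403989) = 2.317373
  k2 = f(0.180000, -1.264947) = 2.170083
  k3 = f(0.180000, -1.273784) = 2.178920
  k4 = f(0.240000, -1.142519) = 2.036150
  y ← -1.403989 + (0.12/6)·(k1 + 2k2 + 2k3 + k4) = -1.142959
y(0.24) ≈ -1.1430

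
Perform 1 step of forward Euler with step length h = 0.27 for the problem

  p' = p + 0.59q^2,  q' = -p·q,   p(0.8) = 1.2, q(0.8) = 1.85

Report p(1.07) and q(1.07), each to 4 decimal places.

2.0692, 1.2506

Euler on (p,q): p_{n+1} = p_n + h·p', q_{n+1} = q_n + h·q'.
0.800000: (1.200000, 1.850000); f=(3.219275, -2.220000) → (2.069204, 1.250600)
(p(1.07), q(1.07)) ≈ (2.0692, 1.2506)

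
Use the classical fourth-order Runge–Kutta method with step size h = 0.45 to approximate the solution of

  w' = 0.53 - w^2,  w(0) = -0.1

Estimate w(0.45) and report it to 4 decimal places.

0.1362

RK4: k1 = f(s_n, w_n); k2 = f(s_n + h/2, w_n + (h/2)·k1); k3 = f(s_n + h/2, w_n + (h/2)·k2); k4 = f(s_n + h, w_n + h·k3); w_{n+1} = w_n + (h/6)·(k1 + 2k2 + 2k3 + k4).
s=0.000000, w=-0.100000:
  k1 = f(0.000000, -0.100000) = 0.520000
  k2 = f(0.225000, 0.017000) = 0.529711
  k3 = f(0.225000, 0.019185) = 0.529632
  k4 = f(0.450000, 0.138334) = 0.510864
  w ← -0.100000 + (0.45/6)·(k1 + 2k2 + 2k3 + k4) = 0.136216
w(0.45) ≈ 0.1362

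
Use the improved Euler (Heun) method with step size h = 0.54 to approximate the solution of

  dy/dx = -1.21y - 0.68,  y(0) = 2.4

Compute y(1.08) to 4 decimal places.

0.3671

Heun: k1 = f(x_n, y_n); k2 = f(x_n + h, y_n + h·k1); y_{n+1} = y_n + (h/2)·(k1 + k2).
x=0.000000, y=2.400000:
  k1 = f(0.000000, 2.400000) = -3.584000
  k2 = f(0.540000, 0.464640) = -1.242214
  y ← 2.400000 + (0.54/2)·(-3.584000 + (-1.242214)) = 1.096922
x=0.540000, y=1.096922:
  k1 = f(0.540000, 1.096922) = -2.007276
  k2 = f(1.080000, 0.012993) = -0.695722
  y ← 1.096922 + (0.54/2)·(-2.007276 + (-0.695722)) = 0.367113
y(1.08) ≈ 0.3671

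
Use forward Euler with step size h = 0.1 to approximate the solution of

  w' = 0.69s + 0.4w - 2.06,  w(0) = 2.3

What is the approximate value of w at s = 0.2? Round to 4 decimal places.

Euler: w_{n+1} = w_n + h·f(s_n, w_n).
s=0.000000, w=2.300000: f=-1.140000 → w ← 2.300000 + 0.1·(-1.140000) = 2.186000
s=0.100000, w=2.186000: f=-1.116600 → w ← 2.186000 + 0.1·(-1.116600) = 2.074340
w(0.2) ≈ 2.0743

2.0743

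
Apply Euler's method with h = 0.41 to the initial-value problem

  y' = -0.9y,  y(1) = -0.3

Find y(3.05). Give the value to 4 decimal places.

-0.0300

Euler: y_{n+1} = y_n + h·f(x_n, y_n).
x=1.000000, y=-0.300000: f=0.270000 → y ← -0.300000 + 0.41·0.270000 = -0.189300
x=1.410000, y=-0.189300: f=0.170370 → y ← -0.189300 + 0.41·0.170370 = -0.119448
x=1.820000, y=-0.119448: f=0.107503 → y ← -0.119448 + 0.41·0.107503 = -0.075372
x=2.230000, y=-0.075372: f=0.067835 → y ← -0.075372 + 0.41·0.067835 = -0.047560
x=2.640000, y=-0.047560: f=0.042804 → y ← -0.047560 + 0.41·0.042804 = -0.030010
y(3.05) ≈ -0.0300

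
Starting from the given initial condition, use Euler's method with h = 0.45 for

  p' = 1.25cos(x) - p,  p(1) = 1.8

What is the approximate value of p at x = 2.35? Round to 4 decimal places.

Euler: p_{n+1} = p_n + h·f(x_n, p_n).
x=1.000000, p=1.800000: f=-1.124622 → p ← 1.800000 + 0.45·(-1.124622) = 1.293920
x=1.450000, p=1.293920: f=-1.143292 → p ← 1.293920 + 0.45·(-1.143292) = 0.779439
x=1.900000, p=0.779439: f=-1.183551 → p ← 0.779439 + 0.45·(-1.183551) = 0.246841
p(2.35) ≈ 0.2468

0.2468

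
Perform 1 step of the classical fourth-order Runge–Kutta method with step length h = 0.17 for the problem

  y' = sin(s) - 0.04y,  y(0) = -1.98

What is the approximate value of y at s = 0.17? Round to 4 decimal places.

-1.9522

RK4: k1 = f(s_n, y_n); k2 = f(s_n + h/2, y_n + (h/2)·k1); k3 = f(s_n + h/2, y_n + (h/2)·k2); k4 = f(s_n + h, y_n + h·k3); y_{n+1} = y_n + (h/6)·(k1 + 2k2 + 2k3 + k4).
s=0.000000, y=-1.980000:
  k1 = f(0.000000, -1.980000) = 0.079200
  k2 = f(0.085000, -1.973268) = 0.163828
  k3 = f(0.085000, -1.966075) = 0.163541
  k4 = f(0.170000, -1.952198) = 0.247270
  y ← -1.980000 + (0.17/6)·(k1 + 2k2 + 2k3 + k4) = -1.952199
y(0.17) ≈ -1.9522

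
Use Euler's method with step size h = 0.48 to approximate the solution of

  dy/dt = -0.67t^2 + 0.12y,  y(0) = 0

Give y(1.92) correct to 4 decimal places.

-1.0632

Euler: y_{n+1} = y_n + h·f(t_n, y_n).
t=0.000000, y=0.000000: f=0.000000 → y ← 0.000000 + 0.48·0.000000 = 0.000000
t=0.480000, y=0.000000: f=-0.154368 → y ← 0.000000 + 0.48·(-0.154368) = -0.074097
t=0.960000, y=-0.074097: f=-0.626364 → y ← -0.074097 + 0.48·(-0.626364) = -0.374751
t=1.440000, y=-0.374751: f=-1.434282 → y ← -0.374751 + 0.48·(-1.434282) = -1.063207
y(1.92) ≈ -1.0632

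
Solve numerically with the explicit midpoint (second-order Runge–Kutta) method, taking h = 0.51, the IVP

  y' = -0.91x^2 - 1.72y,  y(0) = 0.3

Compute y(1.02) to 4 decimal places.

Midpoint: k1 = f(x_n, y_n); k2 = f(x_n + h/2, y_n + (h/2)·k1); y_{n+1} = y_n + h·k2.
x=0.000000, y=0.300000:
  k1 = f(0.000000, 0.300000) = -0.516000
  k2 = f(0.255000, 0.168420) = -0.348855
  y ← 0.300000 + 0.51·(-0.348855) = 0.122084
x=0.510000, y=0.122084:
  k1 = f(0.510000, 0.122084) = -0.446675
  k2 = f(0.765000, 0.008182) = -0.546627
  y ← 0.122084 + 0.51·(-0.546627) = -0.156696
y(1.02) ≈ -0.1567

-0.1567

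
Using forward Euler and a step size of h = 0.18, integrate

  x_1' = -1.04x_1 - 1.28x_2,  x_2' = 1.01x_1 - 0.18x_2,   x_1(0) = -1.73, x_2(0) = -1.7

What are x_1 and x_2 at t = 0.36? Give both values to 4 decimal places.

Euler on (x_1,x_2): x_1_{n+1} = x_1_n + h·x_1', x_2_{n+1} = x_2_n + h·x_2'.
0.000000: (-1.730000, -1.700000); f=(3.975200, -1.441300) → (-1.014464, -1.959434)
0.180000: (-1.014464, -1.959434); f=(3.563118, -0.671911) → (-0.373103, -2.080378)
(x_1(0.36), x_2(0.36)) ≈ (-0.3731, -2.0804)

-0.3731, -2.0804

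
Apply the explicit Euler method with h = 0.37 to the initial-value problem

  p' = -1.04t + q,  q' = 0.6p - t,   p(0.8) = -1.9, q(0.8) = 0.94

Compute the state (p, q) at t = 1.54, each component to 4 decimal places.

-2.2280, -0.6236

Euler on (p,q): p_{n+1} = p_n + h·p', q_{n+1} = q_n + h·q'.
0.800000: (-1.900000, 0.940000); f=(0.108000, -1.940000) → (-1.860040, 0.222200)
1.170000: (-1.860040, 0.222200); f=(-0.994600, -2.286024) → (-2.228042, -0.623629)
(p(1.54), q(1.54)) ≈ (-2.2280, -0.6236)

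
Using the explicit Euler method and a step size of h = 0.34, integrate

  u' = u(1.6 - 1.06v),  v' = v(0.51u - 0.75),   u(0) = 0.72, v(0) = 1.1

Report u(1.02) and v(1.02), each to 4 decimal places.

Euler on (u,v): u_{n+1} = u_n + h·u', v_{n+1} = v_n + h·v'.
0.000000: (0.720000, 1.100000); f=(0.312480, -0.421080) → (0.826243, 0.956833)
0.340000: (0.826243, 0.956833); f=(0.483978, -0.314431) → (0.990796, 0.849926)
0.680000: (0.990796, 0.849926); f=(0.692643, -0.207972) → (1.226294, 0.779216)
(u(1.02), v(1.02)) ≈ (1.2263, 0.7792)

1.2263, 0.7792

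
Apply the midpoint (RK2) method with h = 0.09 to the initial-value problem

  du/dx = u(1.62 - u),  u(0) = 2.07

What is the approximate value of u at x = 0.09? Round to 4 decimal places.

1.9955

Midpoint: k1 = f(x_n, u_n); k2 = f(x_n + h/2, u_n + (h/2)·k1); u_{n+1} = u_n + h·k2.
x=0.000000, u=2.070000:
  k1 = f(0.000000, 2.070000) = -0.931500
  k2 = f(0.045000, 2.028083) = -0.827625
  u ← 2.070000 + 0.09·(-0.827625) = 1.995514
u(0.09) ≈ 1.9955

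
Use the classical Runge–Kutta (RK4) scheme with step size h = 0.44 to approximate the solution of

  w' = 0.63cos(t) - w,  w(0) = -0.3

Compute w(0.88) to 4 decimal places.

0.1882

RK4: k1 = f(t_n, w_n); k2 = f(t_n + h/2, w_n + (h/2)·k1); k3 = f(t_n + h/2, w_n + (h/2)·k2); k4 = f(t_n + h, w_n + h·k3); w_{n+1} = w_n + (h/6)·(k1 + 2k2 + 2k3 + k4).
t=0.000000, w=-0.300000:
  k1 = f(0.000000, -0.300000) = 0.930000
  k2 = f(0.220000, -0.095400) = 0.710215
  k3 = f(0.220000, -0.143753) = 0.758568
  k4 = f(0.440000, 0.033770) = 0.536224
  w ← -0.300000 + (0.44/6)·(k1 + 2k2 + 2k3 + k4) = 0.022945
t=0.440000, w=0.022945:
  k1 = f(0.440000, 0.022945) = 0.547049
  k2 = f(0.660000, 0.143295) = 0.354400
  k3 = f(0.660000, 0.100913) = 0.396783
  k4 = f(0.880000, 0.197529) = 0.203876
  w ← 0.022945 + (0.44/6)·(k1 + 2k2 + 2k3 + k4) = 0.188186
w(0.88) ≈ 0.1882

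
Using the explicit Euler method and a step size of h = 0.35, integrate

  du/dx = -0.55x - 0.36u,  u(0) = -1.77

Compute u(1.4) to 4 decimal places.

-1.4042

Euler: u_{n+1} = u_n + h·f(x_n, u_n).
x=0.000000, u=-1.770000: f=0.637200 → u ← -1.770000 + 0.35·0.637200 = -1.546980
x=0.350000, u=-1.546980: f=0.364413 → u ← -1.546980 + 0.35·0.364413 = -1.419436
x=0.700000, u=-1.419436: f=0.125997 → u ← -1.419436 + 0.35·0.125997 = -1.375337
x=1.050000, u=-1.375337: f=-0.082379 → u ← -1.375337 + 0.35·(-0.082379) = -1.404169
u(1.4) ≈ -1.4042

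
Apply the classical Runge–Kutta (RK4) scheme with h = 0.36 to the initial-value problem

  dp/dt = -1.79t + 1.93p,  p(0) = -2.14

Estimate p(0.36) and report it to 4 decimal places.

RK4: k1 = f(t_n, p_n); k2 = f(t_n + h/2, p_n + (h/2)·k1); k3 = f(t_n + h/2, p_n + (h/2)·k2); k4 = f(t_n + h, p_n + h·k3); p_{n+1} = p_n + (h/6)·(k1 + 2k2 + 2k3 + k4).
t=0.000000, p=-2.140000:
  k1 = f(0.000000, -2.140000) = -4.130200
  k2 = f(0.180000, -2.883436) = -5.887231
  k3 = f(0.180000, -3.199702) = -6.497624
  k4 = f(0.360000, -4.479145) = -9.289149
  p ← -2.140000 + (0.36/6)·(k1 + 2k2 + 2k3 + k4) = -4.431344
p(0.36) ≈ -4.4313

-4.4313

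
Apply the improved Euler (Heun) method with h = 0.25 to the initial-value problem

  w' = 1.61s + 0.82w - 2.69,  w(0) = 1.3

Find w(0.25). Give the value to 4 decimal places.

0.9027

Heun: k1 = f(s_n, w_n); k2 = f(s_n + h, w_n + h·k1); w_{n+1} = w_n + (h/2)·(k1 + k2).
s=0.000000, w=1.300000:
  k1 = f(0.000000, 1.300000) = -1.624000
  k2 = f(0.250000, 0.894000) = -1.554420
  w ← 1.300000 + (0.25/2)·(-1.624000 + (-1.554420)) = 0.902698
w(0.25) ≈ 0.9027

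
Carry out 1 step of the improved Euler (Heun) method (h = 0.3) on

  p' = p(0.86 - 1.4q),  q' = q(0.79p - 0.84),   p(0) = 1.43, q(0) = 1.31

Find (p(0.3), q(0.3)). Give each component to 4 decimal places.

Heun on (p,q): k1 = f(t_n, state_n); k2 = f(t_n + h, state_n + h·k1); state_{n+1} = state_n + (h/2)·(k1 + k2).
0.000000: (1.430000, 1.310000)
  k1 = (-1.392820, 0.379507)
  predictor → (1.012154, 1.423852)
  k2 = (-1.147168, -0.057521)
  → (1.049002, 1.358298)
(p(0.3), q(0.3)) ≈ (1.0490, 1.3583)

1.0490, 1.3583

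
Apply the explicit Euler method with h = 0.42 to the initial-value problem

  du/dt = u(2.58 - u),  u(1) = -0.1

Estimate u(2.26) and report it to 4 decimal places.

Euler: u_{n+1} = u_n + h·f(t_n, u_n).
t=1.000000, u=-0.100000: f=-0.268000 → u ← -0.100000 + 0.42·(-0.268000) = -0.212560
t=1.420000, u=-0.212560: f=-0.593587 → u ← -0.212560 + 0.42·(-0.593587) = -0.461866
t=1.840000, u=-0.461866: f=-1.404936 → u ← -0.461866 + 0.42·(-1.404936) = -1.051939
u(2.26) ≈ -1.0519

-1.0519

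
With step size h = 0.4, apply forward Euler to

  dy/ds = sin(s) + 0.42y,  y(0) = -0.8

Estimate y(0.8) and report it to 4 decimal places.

-0.9356

Euler: y_{n+1} = y_n + h·f(s_n, y_n).
s=0.000000, y=-0.800000: f=-0.336000 → y ← -0.800000 + 0.4·(-0.336000) = -0.934400
s=0.400000, y=-0.934400: f=-0.003030 → y ← -0.934400 + 0.4·(-0.003030) = -0.935612
y(0.8) ≈ -0.9356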